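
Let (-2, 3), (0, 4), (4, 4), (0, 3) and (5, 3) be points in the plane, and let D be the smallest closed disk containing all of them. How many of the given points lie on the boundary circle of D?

2

The farthest pair is (-2, 3)–(5, 3) with squared distance 49. The circle on this segment as diameter has centre (1.5, 3) and r² = 49/4 = 12.25.
Check (0, 4): distance² to centre = 3.25 ≤ 12.25, so it lies inside.
All remaining points lie in this disk, and no smaller disk contains both endpoints, so this is the minimum enclosing circle.
The points at distance exactly r from the centre are (-2, 3), (5, 3) — 2 points.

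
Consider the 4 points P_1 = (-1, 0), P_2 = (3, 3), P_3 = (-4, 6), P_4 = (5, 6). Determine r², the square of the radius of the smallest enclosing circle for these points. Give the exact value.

22.5

By Welzl's lemma the MEC is supported by two points (diametrically opposite) or three points (on a circumcircle).
The minimum enclosing circle is determined by three boundary points: P_1, P_3, P_4.
Their circumcentre is (0.5, 4.5) with r² = 22.5.
The farthest remaining point P_2 is at distance² 8.5 ≤ 22.5.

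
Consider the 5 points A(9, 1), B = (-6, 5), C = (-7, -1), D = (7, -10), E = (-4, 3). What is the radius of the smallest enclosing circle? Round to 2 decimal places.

9.92

By Welzl's lemma the MEC is supported by two points (diametrically opposite) or three points (on a circumcircle).
The farthest pair is B–D with squared distance 394. The circle on this segment as diameter has centre (0.5, -2.5) and r² = 394/4 = 98.5.
Check A: distance² to centre = 84.5 ≤ 98.5, so it lies inside.
All remaining points lie in this disk, and no smaller disk contains both endpoints, so this is the minimum enclosing circle.
r = √(98.5) ≈ 9.92.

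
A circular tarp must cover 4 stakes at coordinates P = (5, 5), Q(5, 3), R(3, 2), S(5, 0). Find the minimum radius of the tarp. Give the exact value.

By Welzl's lemma the MEC is supported by two points (diametrically opposite) or three points (on a circumcircle).
The farthest pair is P–S with squared distance 25. The circle on this segment as diameter has centre (5, 2.5) and r² = 25/4 = 6.25.
Check Q: distance² to centre = 0.25 ≤ 6.25, so it lies inside.
All remaining points lie in this disk, and no smaller disk contains both endpoints, so this is the minimum enclosing circle.
r = √(6.25) = 2.5.

2.5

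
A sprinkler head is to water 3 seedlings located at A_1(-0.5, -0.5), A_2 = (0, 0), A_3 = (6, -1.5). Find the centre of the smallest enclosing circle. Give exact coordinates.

Side lengths²: A_1A_2² = 0.5, A_1A_3² = 43.25, A_2A_3² = 38.25.
Since A_1A_3² = 43.25 ≥ 38.25 + 0.5 = 38.75, the angle opposite A_1A_3 is not acute, so the smallest enclosing circle has A_1A_3 as diameter.
Centre = midpoint of A_1A_3 = (2.75, -1), r² = 43.25/4 = 10.8125.
Centre = (2.75, -1).

(2.75, -1)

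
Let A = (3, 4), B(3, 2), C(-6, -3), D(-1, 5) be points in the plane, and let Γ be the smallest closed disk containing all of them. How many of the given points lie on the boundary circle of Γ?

The farthest pair is A–C with squared distance 130. The circle on this segment as diameter has centre (-1.5, 0.5) and r² = 130/4 = 32.5.
Check B: distance² to centre = 22.5 ≤ 32.5, so it lies inside.
All remaining points lie in this disk, and no smaller disk contains both endpoints, so this is the minimum enclosing circle.
The points at distance exactly r from the centre are A, C — 2 points.

2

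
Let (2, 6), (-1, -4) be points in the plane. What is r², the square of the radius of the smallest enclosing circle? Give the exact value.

27.25

The smallest circle enclosing two points has them as diameter endpoints.
Centre = midpoint = (0.5, 1); r² = |(2, 6)−(-1, -4)|²/4 = 109/4 = 27.25.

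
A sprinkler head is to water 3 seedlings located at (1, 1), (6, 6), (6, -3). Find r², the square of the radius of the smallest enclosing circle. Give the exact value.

20.5

Call the three points A, B, C in the order given.
Side lengths²: AB² = 50, AC² = 41, BC² = 81.
Since BC² = 81 < 50 + 41 = 91, the triangle is acute, so the smallest enclosing circle is the circumcircle.
Circumcentre = (5.5, 1.5), r² = 20.5.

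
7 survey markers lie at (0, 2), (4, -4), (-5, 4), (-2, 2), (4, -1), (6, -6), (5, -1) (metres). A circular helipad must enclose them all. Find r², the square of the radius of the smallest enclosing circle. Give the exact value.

55.25

The minimum enclosing circle of a finite set is fixed by two of the points (as a diameter) or three (as a circumcircle).
The farthest pair is (-5, 4)–(6, -6) with squared distance 221. The circle on this segment as diameter has centre (0.5, -1) and r² = 221/4 = 55.25.
Check (0, 2): distance² to centre = 9.25 ≤ 55.25, so it lies inside.
All remaining points lie in this disk, and no smaller disk contains both endpoints, so this is the minimum enclosing circle.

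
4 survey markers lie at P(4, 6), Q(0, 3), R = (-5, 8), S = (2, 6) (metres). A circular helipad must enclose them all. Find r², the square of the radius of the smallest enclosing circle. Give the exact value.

21.25

A smallest enclosing disk is always determined by at most three of the input points on its boundary.
The farthest pair is P–R with squared distance 85. The circle on this segment as diameter has centre (-0.5, 7) and r² = 85/4 = 21.25.
Check Q: distance² to centre = 16.25 ≤ 21.25, so it lies inside.
All remaining points lie in this disk, and no smaller disk contains both endpoints, so this is the minimum enclosing circle.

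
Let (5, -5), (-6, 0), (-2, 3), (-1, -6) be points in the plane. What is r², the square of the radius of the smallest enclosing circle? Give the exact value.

36.5

The farthest pair is (5, -5)–(-6, 0) with squared distance 146. The circle on this segment as diameter has centre (-0.5, -2.5) and r² = 146/4 = 36.5.
Check (-2, 3): distance² to centre = 32.5 ≤ 36.5, so it lies inside.
All remaining points lie in this disk, and no smaller disk contains both endpoints, so this is the minimum enclosing circle.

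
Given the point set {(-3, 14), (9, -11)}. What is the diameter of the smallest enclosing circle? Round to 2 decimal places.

The smallest circle enclosing two points has them as diameter endpoints.
Centre = midpoint = (3, 1.5); r² = |(-3, 14)−(9, -11)|²/4 = 769/4 = 192.25.
Diameter = 2r = 2√(192.25) ≈ 27.73.

27.73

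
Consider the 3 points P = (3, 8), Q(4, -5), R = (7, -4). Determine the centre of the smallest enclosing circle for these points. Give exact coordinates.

(3.5, 1.5)

Side lengths²: PQ² = 170, PR² = 160, QR² = 10.
Since PQ² = 170 ≥ 160 + 10 = 170, the angle opposite PQ is not acute, so the smallest enclosing circle has PQ as diameter.
Centre = midpoint of PQ = (3.5, 1.5), r² = 170/4 = 42.5.
Centre = (3.5, 1.5).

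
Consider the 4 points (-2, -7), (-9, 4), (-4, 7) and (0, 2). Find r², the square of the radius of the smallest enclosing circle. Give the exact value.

36125/722

By Welzl's lemma the MEC is supported by two points (diametrically opposite) or three points (on a circumcircle).
The minimum enclosing circle is determined by three boundary points: (-2, -7), (-9, 4), (-4, 7).
Their circumcentre is (-121/38, -1/38) with r² = 36125/722.
The farthest remaining point (0, 2) is at distance² 10285/722 ≤ 36125/722.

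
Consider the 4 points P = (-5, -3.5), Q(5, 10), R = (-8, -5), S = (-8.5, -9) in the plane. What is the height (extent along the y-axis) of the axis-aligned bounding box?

19

max y = 10, min y = -9, so height = 19.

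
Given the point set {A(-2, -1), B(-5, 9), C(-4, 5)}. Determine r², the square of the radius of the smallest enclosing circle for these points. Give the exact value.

27.25

Side lengths²: AB² = 109, AC² = 40, BC² = 17.
Since AB² = 109 ≥ 40 + 17 = 57, the angle opposite AB is not acute, so the smallest enclosing circle has AB as diameter.
Centre = midpoint of AB = (-3.5, 4), r² = 109/4 = 27.25.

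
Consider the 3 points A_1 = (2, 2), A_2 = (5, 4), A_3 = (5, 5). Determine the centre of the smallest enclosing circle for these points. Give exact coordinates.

Side lengths²: A_1A_2² = 13, A_1A_3² = 18, A_2A_3² = 1.
Since A_1A_3² = 18 ≥ 13 + 1 = 14, the angle opposite A_1A_3 is not acute, so the smallest enclosing circle has A_1A_3 as diameter.
Centre = midpoint of A_1A_3 = (3.5, 3.5), r² = 18/4 = 4.5.
Centre = (3.5, 3.5).

(3.5, 3.5)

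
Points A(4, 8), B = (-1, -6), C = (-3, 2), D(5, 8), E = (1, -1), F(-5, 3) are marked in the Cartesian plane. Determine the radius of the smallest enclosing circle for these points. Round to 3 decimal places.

7.616

A smallest enclosing disk is always determined by at most three of the input points on its boundary.
The farthest pair is B–D with squared distance 232. The circle on this segment as diameter has centre (2, 1) and r² = 232/4 = 58.
Check A: distance² to centre = 53 ≤ 58, so it lies inside.
All remaining points lie in this disk, and no smaller disk contains both endpoints, so this is the minimum enclosing circle.
r = √58 ≈ 7.616.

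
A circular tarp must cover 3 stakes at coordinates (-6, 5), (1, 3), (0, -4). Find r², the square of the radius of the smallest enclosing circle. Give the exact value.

29.25

Call the three points A, B, C in the order given.
Side lengths²: AB² = 53, AC² = 117, BC² = 50.
Since AC² = 117 ≥ 53 + 50 = 103, the angle opposite AC is not acute, so the smallest enclosing circle has AC as diameter.
Centre = midpoint of AC = (-3, 0.5), r² = 117/4 = 29.25.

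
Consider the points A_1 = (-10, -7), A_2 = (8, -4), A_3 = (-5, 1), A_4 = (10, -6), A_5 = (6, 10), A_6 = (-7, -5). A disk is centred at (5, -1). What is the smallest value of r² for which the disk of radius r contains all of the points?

261

The required radius is the distance from (5, -1) to the farthest point.
Squared distances: 261, 18, 104, 50, 122, 160.
Maximum is 261, attained at A_1.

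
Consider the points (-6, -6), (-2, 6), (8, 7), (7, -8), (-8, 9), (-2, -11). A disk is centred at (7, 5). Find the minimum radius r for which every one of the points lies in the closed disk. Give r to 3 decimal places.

The required radius is the distance from (7, 5) to the farthest point.
Squared distances: 290, 82, 5, 169, 241, 337.
Maximum is 337, attained at (-2, -11).
r = √337 ≈ 18.358.

18.358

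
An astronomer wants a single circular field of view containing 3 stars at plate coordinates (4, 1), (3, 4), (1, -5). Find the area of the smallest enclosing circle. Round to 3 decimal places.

Call the three points A, B, C in the order given.
Side lengths²: AB² = 10, AC² = 45, BC² = 85.
Since BC² = 85 ≥ 45 + 10 = 55, the angle opposite BC is not acute, so the smallest enclosing circle has BC as diameter.
Centre = midpoint of BC = (2, -0.5), r² = 85/4 = 21.25.
Area = π·r² = π·21.25 ≈ 66.759.

66.759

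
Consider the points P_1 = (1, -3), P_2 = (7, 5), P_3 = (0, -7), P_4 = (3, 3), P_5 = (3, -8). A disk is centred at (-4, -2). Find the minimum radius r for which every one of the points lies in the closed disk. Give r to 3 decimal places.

The required radius is the distance from (-4, -2) to the farthest point.
Squared distances: 26, 170, 41, 74, 85.
Maximum is 170, attained at P_2.
r = √170 ≈ 13.038.

13.038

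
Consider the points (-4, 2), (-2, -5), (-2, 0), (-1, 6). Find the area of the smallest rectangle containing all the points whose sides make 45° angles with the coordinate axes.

In coordinates u = x + y, v = x − y the rectangle is axis-aligned; the map (x,y)→(u,v) scales areas by 2.
u-values: -2, -7, -2, 5; range = 5 − (-7) = 12.
v-values: -6, 3, -2, -7; range = 3 − (-7) = 10.
Area = (12 × 10) / 2 = 60.

60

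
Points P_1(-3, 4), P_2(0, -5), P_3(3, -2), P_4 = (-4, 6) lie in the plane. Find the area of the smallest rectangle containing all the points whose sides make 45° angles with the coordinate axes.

52.5

In coordinates u = x + y, v = x − y the rectangle is axis-aligned; the map (x,y)→(u,v) scales areas by 2.
u-values: 1, -5, 1, 2; range = 2 − (-5) = 7.
v-values: -7, 5, 5, -10; range = 5 − (-10) = 15.
Area = (7 × 15) / 2 = 52.5.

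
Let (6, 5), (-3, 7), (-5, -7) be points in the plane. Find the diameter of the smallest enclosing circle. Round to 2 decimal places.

Call the three points A, B, C in the order given.
Side lengths²: AB² = 85, AC² = 265, BC² = 200.
Since AC² = 265 < 200 + 85 = 285, the triangle is acute, so the smallest enclosing circle is the circumcircle.
Circumcentre = (1/26, -15/26), r² = 22525/338.
Diameter = 2r = 2√(22525/338) ≈ 16.33.

16.33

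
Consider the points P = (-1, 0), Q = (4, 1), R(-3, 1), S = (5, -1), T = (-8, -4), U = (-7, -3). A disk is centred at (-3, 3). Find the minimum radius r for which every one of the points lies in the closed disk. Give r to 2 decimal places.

The required radius is the distance from (-3, 3) to the farthest point.
Squared distances: 13, 53, 4, 80, 74, 52.
Maximum is 80, attained at S.
r = √80 ≈ 8.94.

8.94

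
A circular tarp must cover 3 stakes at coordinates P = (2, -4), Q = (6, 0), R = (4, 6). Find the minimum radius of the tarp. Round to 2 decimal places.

Side lengths²: PQ² = 32, PR² = 104, QR² = 40.
Since PR² = 104 ≥ 40 + 32 = 72, the angle opposite PR is not acute, so the smallest enclosing circle has PR as diameter.
Centre = midpoint of PR = (3, 1), r² = 104/4 = 26.
r = √26 ≈ 5.10.

5.10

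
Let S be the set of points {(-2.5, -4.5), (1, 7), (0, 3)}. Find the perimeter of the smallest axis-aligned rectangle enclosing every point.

30

Width = max x − min x = 1 − (-2.5) = 3.5.
Height = max y − min y = 7 − (-4.5) = 11.5.
Perimeter = 2(3.5 + 11.5) = 30.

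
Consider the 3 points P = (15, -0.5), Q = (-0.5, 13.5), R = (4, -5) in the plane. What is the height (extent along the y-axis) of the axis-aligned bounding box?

18.5

max y = 13.5, min y = -5, so height = 18.5.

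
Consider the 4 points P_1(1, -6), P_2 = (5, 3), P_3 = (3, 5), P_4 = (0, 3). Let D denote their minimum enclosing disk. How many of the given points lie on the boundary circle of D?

By Welzl's lemma the MEC is supported by two points (diametrically opposite) or three points (on a circumcircle).
The farthest pair is P_1–P_3 with squared distance 125. The circle on this segment as diameter has centre (2, -0.5) and r² = 125/4 = 31.25.
Check P_2: distance² to centre = 21.25 ≤ 31.25, so it lies inside.
All remaining points lie in this disk, and no smaller disk contains both endpoints, so this is the minimum enclosing circle.
The points at distance exactly r from the centre are P_1, P_3 — 2 points.

2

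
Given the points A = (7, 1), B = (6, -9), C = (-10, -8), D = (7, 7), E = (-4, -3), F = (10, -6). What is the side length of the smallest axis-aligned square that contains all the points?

20

The bounding box has width 20 and height 16.
An axis-aligned square enclosing the set must have side ≥ max(width, height).
So the minimum side is max(20, 16) = 20.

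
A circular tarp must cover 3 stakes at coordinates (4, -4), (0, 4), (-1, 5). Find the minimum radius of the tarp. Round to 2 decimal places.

5.15

Call the three points A, B, C in the order given.
Side lengths²: AB² = 80, AC² = 106, BC² = 2.
Since AC² = 106 ≥ 80 + 2 = 82, the angle opposite AC is not acute, so the smallest enclosing circle has AC as diameter.
Centre = midpoint of AC = (1.5, 0.5), r² = 106/4 = 26.5.
r = √(26.5) ≈ 5.15.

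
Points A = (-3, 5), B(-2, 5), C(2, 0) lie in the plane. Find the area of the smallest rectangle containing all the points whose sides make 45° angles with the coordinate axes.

In coordinates u = x + y, v = x − y the rectangle is axis-aligned; the map (x,y)→(u,v) scales areas by 2.
u-values: 2, 3, 2; range = 3 − 2 = 1.
v-values: -8, -7, 2; range = 2 − (-8) = 10.
Area = (1 × 10) / 2 = 5.

5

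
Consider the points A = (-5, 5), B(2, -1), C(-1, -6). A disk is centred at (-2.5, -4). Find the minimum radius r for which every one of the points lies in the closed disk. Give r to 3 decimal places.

9.341

The required radius is the distance from (-2.5, -4) to the farthest point.
Squared distances: 87.25, 29.25, 6.25.
Maximum is 87.25, attained at A.
r = √(87.25) ≈ 9.341.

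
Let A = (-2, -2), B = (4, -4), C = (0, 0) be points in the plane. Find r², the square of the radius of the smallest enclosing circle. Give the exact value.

Side lengths²: AB² = 40, AC² = 8, BC² = 32.
Since AB² = 40 ≥ 32 + 8 = 40, the angle opposite AB is not acute, so the smallest enclosing circle has AB as diameter.
Centre = midpoint of AB = (1, -3), r² = 40/4 = 10.

10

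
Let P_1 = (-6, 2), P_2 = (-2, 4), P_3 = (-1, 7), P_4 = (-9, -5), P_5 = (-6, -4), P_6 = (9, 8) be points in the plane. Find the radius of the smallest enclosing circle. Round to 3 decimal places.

11.102

By Welzl's lemma the MEC is supported by two points (diametrically opposite) or three points (on a circumcircle).
The farthest pair is P_4–P_6 with squared distance 493. The circle on this segment as diameter has centre (0, 1.5) and r² = 493/4 = 123.25.
Check P_1: distance² to centre = 36.25 ≤ 123.25, so it lies inside.
All remaining points lie in this disk, and no smaller disk contains both endpoints, so this is the minimum enclosing circle.
r = √(123.25) ≈ 11.102.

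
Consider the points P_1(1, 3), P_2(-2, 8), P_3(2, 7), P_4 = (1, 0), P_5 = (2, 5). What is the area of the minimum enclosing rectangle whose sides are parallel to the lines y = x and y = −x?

In coordinates u = x + y, v = x − y the rectangle is axis-aligned; the map (x,y)→(u,v) scales areas by 2.
u-values: 4, 6, 9, 1, 7; range = 9 − 1 = 8.
v-values: -2, -10, -5, 1, -3; range = 1 − (-10) = 11.
Area = (8 × 11) / 2 = 44.

44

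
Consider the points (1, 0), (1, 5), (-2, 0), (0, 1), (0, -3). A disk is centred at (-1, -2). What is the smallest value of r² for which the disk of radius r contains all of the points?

The required radius is the distance from (-1, -2) to the farthest point.
Squared distances: 8, 53, 5, 10, 2.
Maximum is 53, attained at (1, 5).

53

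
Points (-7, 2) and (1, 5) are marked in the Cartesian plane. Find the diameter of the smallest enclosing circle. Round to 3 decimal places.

The smallest circle enclosing two points has them as diameter endpoints.
Centre = midpoint = (-3, 3.5); r² = |(-7, 2)−(1, 5)|²/4 = 73/4 = 18.25.
Diameter = 2r = 2√(18.25) ≈ 8.544.

8.544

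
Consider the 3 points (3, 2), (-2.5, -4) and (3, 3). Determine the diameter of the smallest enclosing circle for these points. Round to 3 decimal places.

8.902

Call the three points A, B, C in the order given.
Side lengths²: AB² = 66.25, AC² = 1, BC² = 79.25.
Since BC² = 79.25 ≥ 66.25 + 1 = 67.25, the angle opposite BC is not acute, so the smallest enclosing circle has BC as diameter.
Centre = midpoint of BC = (0.25, -0.5), r² = 79.25/4 = 19.8125.
Diameter = 2r = 2√(19.8125) ≈ 8.902.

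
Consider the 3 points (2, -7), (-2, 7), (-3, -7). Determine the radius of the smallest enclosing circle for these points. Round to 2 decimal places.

7.30

Call the three points A, B, C in the order given.
Side lengths²: AB² = 212, AC² = 25, BC² = 197.
Since AB² = 212 < 197 + 25 = 222, the triangle is acute, so the smallest enclosing circle is the circumcircle.
Circumcentre = (-0.5, -1/7), r² = 10441/196.
r = √(10441/196) ≈ 7.30.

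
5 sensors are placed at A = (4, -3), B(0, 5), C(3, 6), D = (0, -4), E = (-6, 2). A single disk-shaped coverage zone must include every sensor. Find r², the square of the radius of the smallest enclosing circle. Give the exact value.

The minimum enclosing circle is determined by three boundary points: A, C, E.
Their circumcentre is (-7/34, 37/34) with r² = 19885/578.
The farthest remaining point D is at distance² 14989/578 ≤ 19885/578.

19885/578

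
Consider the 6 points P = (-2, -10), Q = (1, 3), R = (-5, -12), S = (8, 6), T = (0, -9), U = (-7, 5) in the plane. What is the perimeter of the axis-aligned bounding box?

66

Width = max x − min x = 8 − (-7) = 15.
Height = max y − min y = 6 − (-12) = 18.
Perimeter = 2(15 + 18) = 66.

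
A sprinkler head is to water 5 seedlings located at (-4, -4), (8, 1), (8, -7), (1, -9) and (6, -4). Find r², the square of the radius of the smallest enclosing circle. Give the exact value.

44.890625

The minimum enclosing circle is determined by three boundary points: (-4, -4), (8, 1), (8, -7).
Their circumcentre is (2.625, -3) with r² = 44.890625.
The farthest remaining point (1, -9) is at distance² 38.640625 ≤ 44.890625.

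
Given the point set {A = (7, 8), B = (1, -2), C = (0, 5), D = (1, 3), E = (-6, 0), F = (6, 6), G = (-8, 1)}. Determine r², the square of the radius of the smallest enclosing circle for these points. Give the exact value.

68.5

The minimum enclosing circle of a finite set is fixed by two of the points (as a diameter) or three (as a circumcircle).
The farthest pair is A–G with squared distance 274. The circle on this segment as diameter has centre (-0.5, 4.5) and r² = 274/4 = 68.5.
Check B: distance² to centre = 44.5 ≤ 68.5, so it lies inside.
All remaining points lie in this disk, and no smaller disk contains both endpoints, so this is the minimum enclosing circle.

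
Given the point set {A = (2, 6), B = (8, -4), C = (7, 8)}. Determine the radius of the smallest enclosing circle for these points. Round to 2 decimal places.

Side lengths²: AB² = 136, AC² = 29, BC² = 145.
Since BC² = 145 < 136 + 29 = 165, the triangle is acute, so the smallest enclosing circle is the circumcircle.
Circumcentre = (405/62, 119/62), r² = 71485/1922.
r = √(71485/1922) ≈ 6.10.

6.10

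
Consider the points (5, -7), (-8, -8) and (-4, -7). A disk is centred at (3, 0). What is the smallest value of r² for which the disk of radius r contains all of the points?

The required radius is the distance from (3, 0) to the farthest point.
Squared distances: 53, 185, 98.
Maximum is 185, attained at (-8, -8).

185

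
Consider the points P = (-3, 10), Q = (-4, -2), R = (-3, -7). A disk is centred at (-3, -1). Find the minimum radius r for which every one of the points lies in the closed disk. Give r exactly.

The required radius is the distance from (-3, -1) to the farthest point.
Squared distances: 121, 2, 36.
Maximum is 121, attained at P.
r = √121 = 11.

11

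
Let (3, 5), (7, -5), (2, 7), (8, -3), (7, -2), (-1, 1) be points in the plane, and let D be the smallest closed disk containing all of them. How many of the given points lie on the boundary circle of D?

2

The minimum enclosing circle of a finite set is fixed by two of the points (as a diameter) or three (as a circumcircle).
The farthest pair is (7, -5)–(2, 7) with squared distance 169. The circle on this segment as diameter has centre (4.5, 1) and r² = 169/4 = 42.25.
Check (3, 5): distance² to centre = 18.25 ≤ 42.25, so it lies inside.
All remaining points lie in this disk, and no smaller disk contains both endpoints, so this is the minimum enclosing circle.
The points at distance exactly r from the centre are (7, -5), (2, 7) — 2 points.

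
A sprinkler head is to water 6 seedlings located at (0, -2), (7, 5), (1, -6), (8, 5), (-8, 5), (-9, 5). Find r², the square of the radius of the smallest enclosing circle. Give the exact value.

18785/242

By Welzl's lemma the MEC is supported by two points (diametrically opposite) or three points (on a circumcircle).
The minimum enclosing circle is determined by three boundary points: (1, -6), (8, 5), (-9, 5).
Their circumcentre is (-0.5, 59/22) with r² = 18785/242.
The farthest remaining point (7, 5) is at distance² 14913/242 ≤ 18785/242.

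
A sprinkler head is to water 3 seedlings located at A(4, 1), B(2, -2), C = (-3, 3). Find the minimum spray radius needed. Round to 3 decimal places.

3.712

Side lengths²: AB² = 13, AC² = 53, BC² = 50.
Since AC² = 53 < 50 + 13 = 63, the triangle is acute, so the smallest enclosing circle is the circumcircle.
Circumcentre = (0.3, 1.3), r² = 13.78.
r = √(13.78) ≈ 3.712.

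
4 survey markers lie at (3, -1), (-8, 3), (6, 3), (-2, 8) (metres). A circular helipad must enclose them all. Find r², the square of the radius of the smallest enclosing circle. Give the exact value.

The minimum enclosing circle of a finite set is fixed by two of the points (as a diameter) or three (as a circumcircle).
The farthest pair is (-8, 3)–(6, 3) with squared distance 196. The circle on this segment as diameter has centre (-1, 3) and r² = 196/4 = 49.
Check (3, -1): distance² to centre = 32 ≤ 49, so it lies inside.
All remaining points lie in this disk, and no smaller disk contains both endpoints, so this is the minimum enclosing circle.

49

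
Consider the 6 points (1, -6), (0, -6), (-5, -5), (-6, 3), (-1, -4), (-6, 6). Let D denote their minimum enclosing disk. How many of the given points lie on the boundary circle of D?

The minimum enclosing circle of a finite set is fixed by two of the points (as a diameter) or three (as a circumcircle).
The farthest pair is (1, -6)–(-6, 6) with squared distance 193. The circle on this segment as diameter has centre (-2.5, 0) and r² = 193/4 = 48.25.
Check (0, -6): distance² to centre = 42.25 ≤ 48.25, so it lies inside.
All remaining points lie in this disk, and no smaller disk contains both endpoints, so this is the minimum enclosing circle.
The points at distance exactly r from the centre are (1, -6), (-6, 6) — 2 points.

2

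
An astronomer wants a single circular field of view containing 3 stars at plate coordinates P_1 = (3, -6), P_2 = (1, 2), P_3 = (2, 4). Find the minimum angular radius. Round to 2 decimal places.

5.02

Side lengths²: P_1P_2² = 68, P_1P_3² = 101, P_2P_3² = 5.
Since P_1P_3² = 101 ≥ 68 + 5 = 73, the angle opposite P_1P_3 is not acute, so the smallest enclosing circle has P_1P_3 as diameter.
Centre = midpoint of P_1P_3 = (2.5, -1), r² = 101/4 = 25.25.
r = √(25.25) ≈ 5.02.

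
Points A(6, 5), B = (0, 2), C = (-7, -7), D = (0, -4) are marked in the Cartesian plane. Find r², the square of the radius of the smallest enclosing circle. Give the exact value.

A smallest enclosing disk is always determined by at most three of the input points on its boundary.
The farthest pair is A–C with squared distance 313. The circle on this segment as diameter has centre (-0.5, -1) and r² = 313/4 = 78.25.
Check B: distance² to centre = 9.25 ≤ 78.25, so it lies inside.
All remaining points lie in this disk, and no smaller disk contains both endpoints, so this is the minimum enclosing circle.

78.25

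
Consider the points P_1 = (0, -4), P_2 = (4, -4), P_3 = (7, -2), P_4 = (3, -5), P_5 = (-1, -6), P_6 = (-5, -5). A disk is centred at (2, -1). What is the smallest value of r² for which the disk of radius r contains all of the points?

65

The required radius is the distance from (2, -1) to the farthest point.
Squared distances: 13, 13, 26, 17, 34, 65.
Maximum is 65, attained at P_6.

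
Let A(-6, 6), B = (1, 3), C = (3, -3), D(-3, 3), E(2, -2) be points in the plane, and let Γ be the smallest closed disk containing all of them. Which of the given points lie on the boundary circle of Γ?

By Welzl's lemma the MEC is supported by two points (diametrically opposite) or three points (on a circumcircle).
The farthest pair is A–C with squared distance 162. The circle on this segment as diameter has centre (-1.5, 1.5) and r² = 162/4 = 40.5.
Check B: distance² to centre = 8.5 ≤ 40.5, so it lies inside.
All remaining points lie in this disk, and no smaller disk contains both endpoints, so this is the minimum enclosing circle.
The points at distance exactly r from the centre are A, C — 2 points.

A, C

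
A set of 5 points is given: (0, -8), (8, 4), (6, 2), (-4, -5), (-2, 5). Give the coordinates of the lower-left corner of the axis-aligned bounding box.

(-4, -8)

x-range [-4, 8], y-range [-8, 5].
The lower-left corner is (-4, -8).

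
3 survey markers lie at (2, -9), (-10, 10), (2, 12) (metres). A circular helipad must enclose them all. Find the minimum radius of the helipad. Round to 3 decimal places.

11.391

Call the three points A, B, C in the order given.
Side lengths²: AB² = 505, AC² = 441, BC² = 148.
Since AB² = 505 < 441 + 148 = 589, the triangle is acute, so the smallest enclosing circle is the circumcircle.
Circumcentre = (-29/12, 1.5), r² = 18685/144.
r = √(18685/144) ≈ 11.391.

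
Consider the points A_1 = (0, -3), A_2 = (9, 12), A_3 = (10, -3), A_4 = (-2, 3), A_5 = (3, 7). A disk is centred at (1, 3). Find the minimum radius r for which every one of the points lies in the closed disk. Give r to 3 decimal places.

The required radius is the distance from (1, 3) to the farthest point.
Squared distances: 37, 145, 117, 9, 20.
Maximum is 145, attained at A_2.
r = √145 ≈ 12.042.

12.042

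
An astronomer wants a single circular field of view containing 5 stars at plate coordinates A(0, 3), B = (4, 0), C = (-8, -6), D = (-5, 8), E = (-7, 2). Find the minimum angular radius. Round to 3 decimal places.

A smallest enclosing disk is always determined by at most three of the input points on its boundary.
The minimum enclosing circle is determined by three boundary points: B, C, D.
Their circumcentre is (-3.7, 0.4) with r² = 59.45.
The farthest remaining point A is at distance² 20.45 ≤ 59.45.
r = √(59.45) ≈ 7.710.

7.710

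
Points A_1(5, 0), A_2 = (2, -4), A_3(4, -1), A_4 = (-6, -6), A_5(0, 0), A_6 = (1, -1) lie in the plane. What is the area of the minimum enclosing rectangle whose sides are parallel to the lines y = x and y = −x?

51

In coordinates u = x + y, v = x − y the rectangle is axis-aligned; the map (x,y)→(u,v) scales areas by 2.
u-values: 5, -2, 3, -12, 0, 0; range = 5 − (-12) = 17.
v-values: 5, 6, 5, 0, 0, 2; range = 6 − 0 = 6.
Area = (17 × 6) / 2 = 51.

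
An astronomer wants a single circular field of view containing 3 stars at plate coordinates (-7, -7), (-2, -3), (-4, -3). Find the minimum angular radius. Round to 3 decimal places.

3.202

Call the three points A, B, C in the order given.
Side lengths²: AB² = 41, AC² = 25, BC² = 4.
Since AB² = 41 ≥ 25 + 4 = 29, the angle opposite AB is not acute, so the smallest enclosing circle has AB as diameter.
Centre = midpoint of AB = (-4.5, -5), r² = 41/4 = 10.25.
r = √(10.25) ≈ 3.202.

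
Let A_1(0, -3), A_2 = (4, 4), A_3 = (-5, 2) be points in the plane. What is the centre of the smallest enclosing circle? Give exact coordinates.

Side lengths²: A_1A_2² = 65, A_1A_3² = 50, A_2A_3² = 85.
Since A_2A_3² = 85 < 65 + 50 = 115, the triangle is acute, so the smallest enclosing circle is the circumcircle.
Circumcentre = (-5/22, 39/22), r² = 5525/242.
Centre = (-5/22, 39/22).

(-5/22, 39/22)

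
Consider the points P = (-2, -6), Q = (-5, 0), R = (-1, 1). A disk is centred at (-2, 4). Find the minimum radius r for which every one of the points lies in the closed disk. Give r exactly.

10

The required radius is the distance from (-2, 4) to the farthest point.
Squared distances: 100, 25, 10.
Maximum is 100, attained at P.
r = √100 = 10.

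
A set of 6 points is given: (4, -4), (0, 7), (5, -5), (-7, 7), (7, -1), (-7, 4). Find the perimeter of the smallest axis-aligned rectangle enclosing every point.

Width = max x − min x = 7 − (-7) = 14.
Height = max y − min y = 7 − (-5) = 12.
Perimeter = 2(14 + 12) = 52.

52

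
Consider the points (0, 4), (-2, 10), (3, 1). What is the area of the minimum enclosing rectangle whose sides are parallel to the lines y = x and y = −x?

28

In coordinates u = x + y, v = x − y the rectangle is axis-aligned; the map (x,y)→(u,v) scales areas by 2.
u-values: 4, 8, 4; range = 8 − 4 = 4.
v-values: -4, -12, 2; range = 2 − (-12) = 14.
Area = (4 × 14) / 2 = 28.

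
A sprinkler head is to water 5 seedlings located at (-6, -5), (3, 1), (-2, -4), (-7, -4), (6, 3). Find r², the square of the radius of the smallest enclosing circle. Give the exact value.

54.5

The farthest pair is (-7, -4)–(6, 3) with squared distance 218. The circle on this segment as diameter has centre (-0.5, -0.5) and r² = 218/4 = 54.5.
Check (-6, -5): distance² to centre = 50.5 ≤ 54.5, so it lies inside.
All remaining points lie in this disk, and no smaller disk contains both endpoints, so this is the minimum enclosing circle.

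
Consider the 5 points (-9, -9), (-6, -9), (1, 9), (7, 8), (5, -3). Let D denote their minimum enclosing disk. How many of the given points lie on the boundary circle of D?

By Welzl's lemma the MEC is supported by two points (diametrically opposite) or three points (on a circumcircle).
The farthest pair is (-9, -9)–(7, 8) with squared distance 545. The circle on this segment as diameter has centre (-1, -0.5) and r² = 545/4 = 136.25.
Check (-6, -9): distance² to centre = 97.25 ≤ 136.25, so it lies inside.
All remaining points lie in this disk, and no smaller disk contains both endpoints, so this is the minimum enclosing circle.
The points at distance exactly r from the centre are (-9, -9), (7, 8) — 2 points.

2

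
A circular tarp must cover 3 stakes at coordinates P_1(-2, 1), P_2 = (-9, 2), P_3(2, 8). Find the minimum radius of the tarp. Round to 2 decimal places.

Side lengths²: P_1P_2² = 50, P_1P_3² = 65, P_2P_3² = 157.
Since P_2P_3² = 157 ≥ 65 + 50 = 115, the angle opposite P_2P_3 is not acute, so the smallest enclosing circle has P_2P_3 as diameter.
Centre = midpoint of P_2P_3 = (-3.5, 5), r² = 157/4 = 39.25.
r = √(39.25) ≈ 6.26.

6.26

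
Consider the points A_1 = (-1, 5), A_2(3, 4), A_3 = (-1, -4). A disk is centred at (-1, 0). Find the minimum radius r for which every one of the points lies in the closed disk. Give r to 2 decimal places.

The required radius is the distance from (-1, 0) to the farthest point.
Squared distances: 25, 32, 16.
Maximum is 32, attained at A_2.
r = √32 ≈ 5.66.

5.66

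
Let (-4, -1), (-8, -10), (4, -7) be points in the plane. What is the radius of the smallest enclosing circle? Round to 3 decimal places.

6.345

Call the three points A, B, C in the order given.
Side lengths²: AB² = 97, AC² = 100, BC² = 153.
Since BC² = 153 < 100 + 97 = 197, the triangle is acute, so the smallest enclosing circle is the circumcircle.
Circumcentre = (-2.34375, -7.125), r² = 40.2587890625.
r = √(40.2587890625) ≈ 6.345.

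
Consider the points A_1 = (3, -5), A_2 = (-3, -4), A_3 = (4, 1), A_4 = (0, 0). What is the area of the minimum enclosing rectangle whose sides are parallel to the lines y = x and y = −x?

In coordinates u = x + y, v = x − y the rectangle is axis-aligned; the map (x,y)→(u,v) scales areas by 2.
u-values: -2, -7, 5, 0; range = 5 − (-7) = 12.
v-values: 8, 1, 3, 0; range = 8 − 0 = 8.
Area = (12 × 8) / 2 = 48.

48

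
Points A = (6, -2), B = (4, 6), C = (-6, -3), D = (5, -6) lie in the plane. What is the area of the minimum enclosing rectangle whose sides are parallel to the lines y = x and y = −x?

133

In coordinates u = x + y, v = x − y the rectangle is axis-aligned; the map (x,y)→(u,v) scales areas by 2.
u-values: 4, 10, -9, -1; range = 10 − (-9) = 19.
v-values: 8, -2, -3, 11; range = 11 − (-3) = 14.
Area = (19 × 14) / 2 = 133.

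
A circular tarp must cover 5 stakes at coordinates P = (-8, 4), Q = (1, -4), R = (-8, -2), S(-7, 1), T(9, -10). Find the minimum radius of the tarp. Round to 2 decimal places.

By Welzl's lemma the MEC is supported by two points (diametrically opposite) or three points (on a circumcircle).
The farthest pair is P–T with squared distance 485. The circle on this segment as diameter has centre (0.5, -3) and r² = 485/4 = 121.25.
Check Q: distance² to centre = 1.25 ≤ 121.25, so it lies inside.
All remaining points lie in this disk, and no smaller disk contains both endpoints, so this is the minimum enclosing circle.
r = √(121.25) ≈ 11.01.

11.01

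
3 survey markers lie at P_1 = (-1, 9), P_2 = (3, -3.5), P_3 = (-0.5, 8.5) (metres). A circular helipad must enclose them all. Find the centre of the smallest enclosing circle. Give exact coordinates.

Side lengths²: P_1P_2² = 172.25, P_1P_3² = 0.5, P_2P_3² = 156.25.
Since P_1P_2² = 172.25 ≥ 156.25 + 0.5 = 156.75, the angle opposite P_1P_2 is not acute, so the smallest enclosing circle has P_1P_2 as diameter.
Centre = midpoint of P_1P_2 = (1, 2.75), r² = 172.25/4 = 43.0625.
Centre = (1, 2.75).

(1, 2.75)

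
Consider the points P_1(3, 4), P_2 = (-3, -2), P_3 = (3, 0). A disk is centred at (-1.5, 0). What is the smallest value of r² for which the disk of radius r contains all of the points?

36.25

The required radius is the distance from (-1.5, 0) to the farthest point.
Squared distances: 36.25, 6.25, 20.25.
Maximum is 36.25, attained at P_1.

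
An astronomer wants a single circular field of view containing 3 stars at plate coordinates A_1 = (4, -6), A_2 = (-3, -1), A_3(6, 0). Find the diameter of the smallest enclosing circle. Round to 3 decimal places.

Side lengths²: A_1A_2² = 74, A_1A_3² = 40, A_2A_3² = 82.
Since A_2A_3² = 82 < 74 + 40 = 114, the triangle is acute, so the smallest enclosing circle is the circumcircle.
Circumcentre = (43/26, -49/26), r² = 7585/338.
Diameter = 2r = 2√(7585/338) ≈ 9.474.

9.474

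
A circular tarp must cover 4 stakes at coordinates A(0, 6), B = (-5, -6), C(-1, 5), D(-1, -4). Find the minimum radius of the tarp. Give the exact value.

6.5

By Welzl's lemma the MEC is supported by two points (diametrically opposite) or three points (on a circumcircle).
The farthest pair is A–B with squared distance 169. The circle on this segment as diameter has centre (-2.5, 0) and r² = 169/4 = 42.25.
Check C: distance² to centre = 27.25 ≤ 42.25, so it lies inside.
All remaining points lie in this disk, and no smaller disk contains both endpoints, so this is the minimum enclosing circle.
r = √(42.25) = 6.5.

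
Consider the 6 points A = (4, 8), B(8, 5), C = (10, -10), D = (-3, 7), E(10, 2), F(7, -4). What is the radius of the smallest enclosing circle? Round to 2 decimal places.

10.70

The minimum enclosing circle of a finite set is fixed by two of the points (as a diameter) or three (as a circumcircle).
The farthest pair is C–D with squared distance 458. The circle on this segment as diameter has centre (3.5, -1.5) and r² = 458/4 = 114.5.
Check A: distance² to centre = 90.5 ≤ 114.5, so it lies inside.
All remaining points lie in this disk, and no smaller disk contains both endpoints, so this is the minimum enclosing circle.
r = √(114.5) ≈ 10.70.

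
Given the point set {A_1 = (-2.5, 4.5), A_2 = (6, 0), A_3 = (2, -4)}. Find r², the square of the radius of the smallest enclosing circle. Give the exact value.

34225/1352

Side lengths²: A_1A_2² = 92.5, A_1A_3² = 92.5, A_2A_3² = 32.
Since A_1A_3² = 92.5 < 92.5 + 32 = 124.5, the triangle is acute, so the smallest enclosing circle is the circumcircle.
Circumcentre = (55/52, 49/52), r² = 34225/1352.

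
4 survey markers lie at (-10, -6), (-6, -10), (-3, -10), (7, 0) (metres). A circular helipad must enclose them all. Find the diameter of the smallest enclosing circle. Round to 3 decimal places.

18.028

A smallest enclosing disk is always determined by at most three of the input points on its boundary.
The farthest pair is (-10, -6)–(7, 0) with squared distance 325. The circle on this segment as diameter has centre (-1.5, -3) and r² = 325/4 = 81.25.
Check (-6, -10): distance² to centre = 69.25 ≤ 81.25, so it lies inside.
All remaining points lie in this disk, and no smaller disk contains both endpoints, so this is the minimum enclosing circle.
Diameter = 2r = 2√(81.25) ≈ 18.028.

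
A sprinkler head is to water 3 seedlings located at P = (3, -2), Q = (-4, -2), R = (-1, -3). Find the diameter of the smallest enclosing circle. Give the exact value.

Side lengths²: PQ² = 49, PR² = 17, QR² = 10.
Since PQ² = 49 ≥ 17 + 10 = 27, the angle opposite PQ is not acute, so the smallest enclosing circle has PQ as diameter.
Centre = midpoint of PQ = (-0.5, -2), r² = 49/4 = 12.25.
Diameter = 2r = 2√(12.25) = 7.

7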